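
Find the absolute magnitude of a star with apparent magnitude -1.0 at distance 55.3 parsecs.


M = m - 5*log10(d) + 5 = -1.0 - 5*log10(55.3) + 5 = -4.7136

-4.7136


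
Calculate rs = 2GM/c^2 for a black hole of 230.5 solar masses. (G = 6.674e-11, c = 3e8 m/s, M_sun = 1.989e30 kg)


M = 230.5 * 1.989e30 kg = 4.584645e+32 kg. rs = 2GM/c^2 = 2 * 6.674e-11 * 4.584645e+32 / (3e8)^2 = 679953.794

679953.794 m


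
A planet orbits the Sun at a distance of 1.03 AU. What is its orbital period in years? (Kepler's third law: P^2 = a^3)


P = a^(3/2) = 1.03^1.5 = 1.0453

1.0453 years


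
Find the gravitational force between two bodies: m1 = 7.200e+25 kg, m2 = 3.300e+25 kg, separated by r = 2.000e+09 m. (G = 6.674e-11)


F = G*m1*m2/r^2 = 6.674e-11 * 7.200e+25 * 3.300e+25 / (2.000e+09)^2 = 6.674e-11 * 2.376e+51 / 4.000e+18 = 3.964e+22

3.964e+22 N


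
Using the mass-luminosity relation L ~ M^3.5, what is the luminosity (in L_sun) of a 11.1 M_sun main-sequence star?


L/L_sun = (M/M_sun)^3.5 = 11.1^3.5 = 4556.49

4556.49 L_sun


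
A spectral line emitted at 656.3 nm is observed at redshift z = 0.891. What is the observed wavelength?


lam_obs = lam_emit * (1 + z) = 656.3 * (1 + 0.891) = 1241.0633

1241.0633 nm


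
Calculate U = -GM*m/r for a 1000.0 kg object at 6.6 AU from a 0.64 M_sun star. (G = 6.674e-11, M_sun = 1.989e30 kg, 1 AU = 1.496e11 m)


M = 0.64 * 1.989e30 kg = 1.27296e+30 kg; r = 6.6 AU * 1.496e11 m/AU = 9.8736e+11 m. U = -GM*m/r = -(6.674e-11 * 1.27296e+30 * 1000.0) / 9.8736e+11 = -8.604e+10

-8.604e+10 J


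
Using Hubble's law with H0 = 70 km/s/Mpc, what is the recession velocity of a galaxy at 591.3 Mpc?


v = H0 * d = 70 * 591.3 = 41391.0

41391.0 km/s


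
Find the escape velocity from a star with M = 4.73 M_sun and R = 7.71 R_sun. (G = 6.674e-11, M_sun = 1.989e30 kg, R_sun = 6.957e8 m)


M = 4.73 * 1.989e30 kg = 9.40797e+30 kg; R = 7.71 * 6.957e8 m = 5.363847e+09 m. v_esc = sqrt(2GM/R) = sqrt(2 * 6.674e-11 * 9.40797e+30 / 5.363847e+09) = 483857.9379

483857.9379 m/s


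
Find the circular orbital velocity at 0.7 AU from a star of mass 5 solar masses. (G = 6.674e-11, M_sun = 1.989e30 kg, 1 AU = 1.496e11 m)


v = sqrt(GM/r) = sqrt(6.674e-11 * 9.945e+30 / 1.047e+11) = 79612.393

79612.393 m/s


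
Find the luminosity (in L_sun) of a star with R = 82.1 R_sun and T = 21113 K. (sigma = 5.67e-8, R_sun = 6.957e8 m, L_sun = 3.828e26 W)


R = 82.1 * 6.957e8 m = 5.711697e+10 m. L = 4*pi*R^2*sigma*T^4 = 4*pi*(5.711697e+10)^2 * 5.67e-8 * 21113^4 = 4.618734887e+32 W. L/L_sun = 4.618734887e+32 / 3.828e26 = 1.207e+06

1.207e+06 L_sun


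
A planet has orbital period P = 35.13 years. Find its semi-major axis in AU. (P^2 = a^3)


a = P^(2/3) = 35.13^(2/3) = 10.7264

10.7264 AU


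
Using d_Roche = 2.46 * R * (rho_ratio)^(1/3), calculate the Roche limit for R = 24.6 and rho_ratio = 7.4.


d_Roche = 2.46 * 24.6 * 7.4^(1/3) = 117.9272

117.9272


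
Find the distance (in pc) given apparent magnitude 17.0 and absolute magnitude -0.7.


d = 10^((m - M + 5)/5) = 10^((17.0 - -0.7 + 5)/5) = 34673.685

34673.685 pc


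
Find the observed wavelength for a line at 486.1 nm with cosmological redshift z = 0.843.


lam_obs = lam_emit * (1 + z) = 486.1 * (1 + 0.843) = 895.8823

895.8823 nm


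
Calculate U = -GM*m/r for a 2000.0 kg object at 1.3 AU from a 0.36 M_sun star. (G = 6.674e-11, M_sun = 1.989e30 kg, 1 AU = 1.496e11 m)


M = 0.36 * 1.989e30 kg = 7.1604e+29 kg; r = 1.3 AU * 1.496e11 m/AU = 1.9448e+11 m. U = -GM*m/r = -(6.674e-11 * 7.1604e+29 * 2000.0) / 1.9448e+11 = -4.914e+11

-4.914e+11 J


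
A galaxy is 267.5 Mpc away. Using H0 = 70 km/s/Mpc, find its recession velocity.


v = H0 * d = 70 * 267.5 = 18725.0

18725.0 km/s


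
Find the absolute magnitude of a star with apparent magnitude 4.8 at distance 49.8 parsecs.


M = m - 5*log10(d) + 5 = 4.8 - 5*log10(49.8) + 5 = 1.3139

1.3139


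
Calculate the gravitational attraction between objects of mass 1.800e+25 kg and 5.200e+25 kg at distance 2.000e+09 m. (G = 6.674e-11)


F = G*m1*m2/r^2 = 6.674e-11 * 1.800e+25 * 5.200e+25 / (2.000e+09)^2 = 6.674e-11 * 9.360e+50 / 4.000e+18 = 1.562e+22

1.562e+22 N


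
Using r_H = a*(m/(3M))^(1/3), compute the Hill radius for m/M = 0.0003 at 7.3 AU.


r_H = a * (m/3M)^(1/3) = 7.3 * (0.0003/3)^(1/3) = 0.3388

0.3388 AU


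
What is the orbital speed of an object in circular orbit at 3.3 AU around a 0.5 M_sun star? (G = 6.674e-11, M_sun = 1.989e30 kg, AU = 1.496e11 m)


v = sqrt(GM/r) = sqrt(6.674e-11 * 9.945e+29 / 4.937e+11) = 11595.0527

11595.0527 m/s


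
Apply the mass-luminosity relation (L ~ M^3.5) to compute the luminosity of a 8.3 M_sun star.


L/L_sun = (M/M_sun)^3.5 = 8.3^3.5 = 1647.3024

1647.3024 L_sun


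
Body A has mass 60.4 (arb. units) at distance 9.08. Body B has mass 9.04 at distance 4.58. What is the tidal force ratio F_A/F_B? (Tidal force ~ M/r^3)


Ratio = (M1/r1^3) / (M2/r2^3) = (60.4/9.08^3) / (9.04/4.58^3) = 0.8574

0.8574


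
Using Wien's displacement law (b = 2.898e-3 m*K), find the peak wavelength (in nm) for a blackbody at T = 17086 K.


lam_max = b / T = 2.898e-3 / 17086 = 1.696e-07 m = 169.6125 nm

169.6125 nm


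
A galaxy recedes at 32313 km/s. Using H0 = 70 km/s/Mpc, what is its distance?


d = v / H0 = 32313 / 70 = 461.6143

461.6143 Mpc


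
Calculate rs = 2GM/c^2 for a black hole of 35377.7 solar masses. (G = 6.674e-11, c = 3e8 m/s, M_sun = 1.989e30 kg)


M = 35377.7 * 1.989e30 kg = 7.03662453e+34 kg. rs = 2GM/c^2 = 2 * 6.674e-11 * 7.03662453e+34 / (3e8)^2 = 1.044e+08

1.044e+08 m


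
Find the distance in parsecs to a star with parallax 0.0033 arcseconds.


d = 1/p = 1/0.0033 = 303.0303

303.0303 pc


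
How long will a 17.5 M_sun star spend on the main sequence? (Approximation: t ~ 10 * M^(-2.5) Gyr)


t = 10 * M^(-2.5) = 10 * 17.5^(-2.5) = 0.0078

0.0078 Gyr


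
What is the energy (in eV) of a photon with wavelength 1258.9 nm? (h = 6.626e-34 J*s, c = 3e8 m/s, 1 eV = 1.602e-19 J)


E = hc/lambda = 6.626e-34 * 3e8 / 1.259e-06 = 1.579e-19 J = 0.9856 eV

0.9856 eV


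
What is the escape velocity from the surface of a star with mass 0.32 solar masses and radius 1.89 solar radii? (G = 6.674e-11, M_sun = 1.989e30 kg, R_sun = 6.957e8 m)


M = 0.32 * 1.989e30 kg = 6.3648e+29 kg; R = 1.89 * 6.957e8 m = 1.314873e+09 m. v_esc = sqrt(2GM/R) = sqrt(2 * 6.674e-11 * 6.3648e+29 / 1.314873e+09) = 254190.0672

254190.0672 m/s


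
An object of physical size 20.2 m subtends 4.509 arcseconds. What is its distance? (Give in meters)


D = size / theta_rad, theta_rad = 4.509 * pi/(180*3600) = 2.186e-05, D = 924051.6935

924051.6935 m


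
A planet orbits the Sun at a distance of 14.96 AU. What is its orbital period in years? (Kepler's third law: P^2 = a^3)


P = a^(3/2) = 14.96^1.5 = 57.8625

57.8625 years


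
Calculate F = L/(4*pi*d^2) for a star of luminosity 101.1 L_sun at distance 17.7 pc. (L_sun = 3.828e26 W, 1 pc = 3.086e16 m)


F = L / (4*pi*d^2) = 3.870e+28 / (4*pi*(5.462e+17)^2) = 1.032e-08

1.032e-08 W/m^2


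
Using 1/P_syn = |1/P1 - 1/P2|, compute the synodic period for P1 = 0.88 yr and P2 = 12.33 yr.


1/P_syn = |1/P1 - 1/P2| = |1/0.88 - 1/12.33| => P_syn = 0.9476

0.9476 years


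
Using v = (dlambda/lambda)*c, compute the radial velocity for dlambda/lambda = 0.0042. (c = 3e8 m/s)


v = (dlambda/lambda) * c = 0.0042 * 3e8 = 1.260e+06

1.260e+06 m/s


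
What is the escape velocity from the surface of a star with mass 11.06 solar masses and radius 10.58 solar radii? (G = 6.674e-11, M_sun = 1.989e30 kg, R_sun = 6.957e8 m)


M = 11.06 * 1.989e30 kg = 2.199834e+31 kg; R = 10.58 * 6.957e8 m = 7.360506e+09 m. v_esc = sqrt(2GM/R) = sqrt(2 * 6.674e-11 * 2.199834e+31 / 7.360506e+09) = 631610.3216

631610.3216 m/s


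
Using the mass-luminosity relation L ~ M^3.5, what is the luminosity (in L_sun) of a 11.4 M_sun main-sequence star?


L/L_sun = (M/M_sun)^3.5 = 11.4^3.5 = 5002.2683

5002.2683 L_sun


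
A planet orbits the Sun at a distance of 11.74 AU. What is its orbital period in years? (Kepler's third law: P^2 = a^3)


P = a^(3/2) = 11.74^1.5 = 40.2256

40.2256 years


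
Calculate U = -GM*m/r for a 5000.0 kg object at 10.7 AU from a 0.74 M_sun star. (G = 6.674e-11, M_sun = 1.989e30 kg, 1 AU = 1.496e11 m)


M = 0.74 * 1.989e30 kg = 1.47186e+30 kg; r = 10.7 AU * 1.496e11 m/AU = 1.60072e+12 m. U = -GM*m/r = -(6.674e-11 * 1.47186e+30 * 5000.0) / 1.60072e+12 = -3.068e+11

-3.068e+11 J


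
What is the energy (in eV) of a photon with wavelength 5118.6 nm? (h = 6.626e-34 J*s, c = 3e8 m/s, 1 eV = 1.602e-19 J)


E = hc/lambda = 6.626e-34 * 3e8 / 5.119e-06 = 3.883e-20 J = 0.2424 eV

0.2424 eV


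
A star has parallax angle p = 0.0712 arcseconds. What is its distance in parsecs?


d = 1/p = 1/0.0712 = 14.0449

14.0449 pc


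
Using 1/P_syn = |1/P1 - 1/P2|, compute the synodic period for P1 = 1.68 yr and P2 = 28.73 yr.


1/P_syn = |1/P1 - 1/P2| = |1/1.68 - 1/28.73| => P_syn = 1.7843

1.7843 years


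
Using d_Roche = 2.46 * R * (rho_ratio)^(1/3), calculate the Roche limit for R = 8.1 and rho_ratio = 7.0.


d_Roche = 2.46 * 8.1 * 7.0^(1/3) = 38.1171

38.1171


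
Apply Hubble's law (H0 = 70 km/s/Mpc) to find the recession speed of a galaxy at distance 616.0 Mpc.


v = H0 * d = 70 * 616.0 = 43120.0

43120.0 km/s


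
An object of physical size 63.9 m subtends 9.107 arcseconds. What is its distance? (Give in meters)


D = size / theta_rad, theta_rad = 9.107 * pi/(180*3600) = 4.415e-05, D = 1.447e+06

1.447e+06 m


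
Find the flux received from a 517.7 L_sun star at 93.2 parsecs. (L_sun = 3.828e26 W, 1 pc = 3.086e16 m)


F = L / (4*pi*d^2) = 1.982e+29 / (4*pi*(2.876e+18)^2) = 1.906e-09

1.906e-09 W/m^2


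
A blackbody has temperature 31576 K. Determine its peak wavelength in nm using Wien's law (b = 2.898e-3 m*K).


lam_max = b / T = 2.898e-3 / 31576 = 9.178e-08 m = 91.7786 nm

91.7786 nm


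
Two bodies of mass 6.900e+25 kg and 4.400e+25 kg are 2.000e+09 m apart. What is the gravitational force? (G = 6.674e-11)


F = G*m1*m2/r^2 = 6.674e-11 * 6.900e+25 * 4.400e+25 / (2.000e+09)^2 = 6.674e-11 * 3.036e+51 / 4.000e+18 = 5.066e+22

5.066e+22 N


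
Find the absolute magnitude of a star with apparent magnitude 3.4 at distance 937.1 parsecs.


M = m - 5*log10(d) + 5 = 3.4 - 5*log10(937.1) + 5 = -6.4589

-6.4589


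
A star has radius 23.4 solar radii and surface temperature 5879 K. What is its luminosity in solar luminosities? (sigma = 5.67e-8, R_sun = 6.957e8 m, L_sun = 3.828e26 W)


R = 23.4 * 6.957e8 m = 1.627938e+10 m. L = 4*pi*R^2*sigma*T^4 = 4*pi*(1.627938e+10)^2 * 5.67e-8 * 5879^4 = 2.255705951e+29 W. L/L_sun = 2.255705951e+29 / 3.828e26 = 589.2649

589.2649 L_sun


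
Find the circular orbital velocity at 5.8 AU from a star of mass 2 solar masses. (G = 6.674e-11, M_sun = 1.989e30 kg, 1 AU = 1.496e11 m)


v = sqrt(GM/r) = sqrt(6.674e-11 * 3.978e+30 / 8.677e+11) = 17492.2509

17492.2509 m/s


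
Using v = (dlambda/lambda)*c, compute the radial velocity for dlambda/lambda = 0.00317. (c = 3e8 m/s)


v = (dlambda/lambda) * c = 0.00317 * 3e8 = 951000.0

951000.0 m/s


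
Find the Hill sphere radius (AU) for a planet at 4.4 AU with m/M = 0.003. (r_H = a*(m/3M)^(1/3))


r_H = a * (m/3M)^(1/3) = 4.4 * (0.003/3)^(1/3) = 0.44

0.44 AU


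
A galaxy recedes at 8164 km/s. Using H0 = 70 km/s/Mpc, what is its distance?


d = v / H0 = 8164 / 70 = 116.6286

116.6286 Mpc


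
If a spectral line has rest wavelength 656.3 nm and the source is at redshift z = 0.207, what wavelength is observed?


lam_obs = lam_emit * (1 + z) = 656.3 * (1 + 0.207) = 792.1541

792.1541 nm


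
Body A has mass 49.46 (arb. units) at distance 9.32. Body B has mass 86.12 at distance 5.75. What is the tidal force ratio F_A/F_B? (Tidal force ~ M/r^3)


Ratio = (M1/r1^3) / (M2/r2^3) = (49.46/9.32^3) / (86.12/5.75^3) = 0.1349

0.1349


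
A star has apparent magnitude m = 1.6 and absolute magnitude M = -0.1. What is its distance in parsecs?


d = 10^((m - M + 5)/5) = 10^((1.6 - -0.1 + 5)/5) = 21.8776

21.8776 pc


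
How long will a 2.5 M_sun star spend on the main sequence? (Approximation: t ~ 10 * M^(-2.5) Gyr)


t = 10 * M^(-2.5) = 10 * 2.5^(-2.5) = 1.0119

1.0119 Gyr


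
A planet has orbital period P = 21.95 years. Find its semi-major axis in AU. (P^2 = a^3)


a = P^(2/3) = 21.95^(2/3) = 7.8395

7.8395 AU


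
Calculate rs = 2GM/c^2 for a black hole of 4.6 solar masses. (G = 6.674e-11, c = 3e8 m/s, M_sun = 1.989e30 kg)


M = 4.6 * 1.989e30 kg = 9.1494e+30 kg. rs = 2GM/c^2 = 2 * 6.674e-11 * 9.1494e+30 / (3e8)^2 = 13569.5768

13569.5768 m


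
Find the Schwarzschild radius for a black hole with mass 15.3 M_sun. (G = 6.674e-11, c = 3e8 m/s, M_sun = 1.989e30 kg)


M = 15.3 * 1.989e30 kg = 3.04317e+31 kg. rs = 2GM/c^2 = 2 * 6.674e-11 * 3.04317e+31 / (3e8)^2 = 45133.5924

45133.5924 m


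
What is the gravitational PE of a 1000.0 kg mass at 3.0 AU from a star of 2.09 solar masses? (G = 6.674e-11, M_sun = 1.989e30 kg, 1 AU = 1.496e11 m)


M = 2.09 * 1.989e30 kg = 4.15701e+30 kg; r = 3.0 AU * 1.496e11 m/AU = 4.488e+11 m. U = -GM*m/r = -(6.674e-11 * 4.15701e+30 * 1000.0) / 4.488e+11 = -6.182e+11

-6.182e+11 J


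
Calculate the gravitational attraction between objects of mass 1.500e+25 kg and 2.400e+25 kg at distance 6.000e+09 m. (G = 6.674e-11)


F = G*m1*m2/r^2 = 6.674e-11 * 1.500e+25 * 2.400e+25 / (6.000e+09)^2 = 6.674e-11 * 3.600e+50 / 3.600e+19 = 6.674e+20

6.674e+20 N


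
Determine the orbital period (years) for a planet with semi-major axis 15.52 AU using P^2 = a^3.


P = a^(3/2) = 15.52^1.5 = 61.1417

61.1417 years


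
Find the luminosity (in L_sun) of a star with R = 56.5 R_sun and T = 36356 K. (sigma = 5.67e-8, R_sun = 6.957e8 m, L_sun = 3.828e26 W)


R = 56.5 * 6.957e8 m = 3.930705e+10 m. L = 4*pi*R^2*sigma*T^4 = 4*pi*(3.930705e+10)^2 * 5.67e-8 * 36356^4 = 1.923260908e+33 W. L/L_sun = 1.923260908e+33 / 3.828e26 = 5.024e+06

5.024e+06 L_sun


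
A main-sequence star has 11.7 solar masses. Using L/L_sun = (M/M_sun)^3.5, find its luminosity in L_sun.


L/L_sun = (M/M_sun)^3.5 = 11.7^3.5 = 5478.3593

5478.3593 L_sun


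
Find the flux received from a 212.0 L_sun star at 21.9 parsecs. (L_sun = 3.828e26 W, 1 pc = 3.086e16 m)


F = L / (4*pi*d^2) = 8.115e+28 / (4*pi*(6.758e+17)^2) = 1.414e-08

1.414e-08 W/m^2


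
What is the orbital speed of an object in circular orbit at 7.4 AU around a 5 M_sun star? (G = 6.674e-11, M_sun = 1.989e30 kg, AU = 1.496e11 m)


v = sqrt(GM/r) = sqrt(6.674e-11 * 9.945e+30 / 1.107e+12) = 24485.7741

24485.7741 m/s


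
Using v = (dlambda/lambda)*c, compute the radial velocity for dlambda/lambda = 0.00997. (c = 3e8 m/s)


v = (dlambda/lambda) * c = 0.00997 * 3e8 = 2.991e+06

2.991e+06 m/s


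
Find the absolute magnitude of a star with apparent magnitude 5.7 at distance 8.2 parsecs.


M = m - 5*log10(d) + 5 = 5.7 - 5*log10(8.2) + 5 = 6.1309

6.1309


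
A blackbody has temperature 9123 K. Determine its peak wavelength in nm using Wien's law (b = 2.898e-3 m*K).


lam_max = b / T = 2.898e-3 / 9123 = 3.177e-07 m = 317.6587 nm

317.6587 nm


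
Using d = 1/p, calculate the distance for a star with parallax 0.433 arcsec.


d = 1/p = 1/0.433 = 2.3095

2.3095 pc


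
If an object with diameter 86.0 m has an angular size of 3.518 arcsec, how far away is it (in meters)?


D = size / theta_rad, theta_rad = 3.518 * pi/(180*3600) = 1.706e-05, D = 5.042e+06

5.042e+06 m


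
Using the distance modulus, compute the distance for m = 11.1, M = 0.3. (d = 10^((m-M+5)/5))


d = 10^((m - M + 5)/5) = 10^((11.1 - 0.3 + 5)/5) = 1445.4398

1445.4398 pc


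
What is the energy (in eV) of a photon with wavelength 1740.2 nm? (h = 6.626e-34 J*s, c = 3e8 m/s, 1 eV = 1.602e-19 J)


E = hc/lambda = 6.626e-34 * 3e8 / 1.740e-06 = 1.142e-19 J = 0.713 eV

0.713 eV


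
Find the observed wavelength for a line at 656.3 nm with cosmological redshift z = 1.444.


lam_obs = lam_emit * (1 + z) = 656.3 * (1 + 1.444) = 1603.9972

1603.9972 nm


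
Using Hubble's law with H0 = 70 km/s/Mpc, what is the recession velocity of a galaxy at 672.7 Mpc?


v = H0 * d = 70 * 672.7 = 47089.0

47089.0 km/s


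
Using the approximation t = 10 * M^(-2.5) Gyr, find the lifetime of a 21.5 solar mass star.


t = 10 * M^(-2.5) = 10 * 21.5^(-2.5) = 0.0047

0.0047 Gyr


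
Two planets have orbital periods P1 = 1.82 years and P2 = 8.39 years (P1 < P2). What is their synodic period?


1/P_syn = |1/P1 - 1/P2| = |1/1.82 - 1/8.39| => P_syn = 2.3242

2.3242 years


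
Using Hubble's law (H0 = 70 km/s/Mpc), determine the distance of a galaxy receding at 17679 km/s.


d = v / H0 = 17679 / 70 = 252.5571

252.5571 Mpc


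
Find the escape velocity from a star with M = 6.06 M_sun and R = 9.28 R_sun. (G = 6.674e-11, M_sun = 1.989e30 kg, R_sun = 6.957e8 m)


M = 6.06 * 1.989e30 kg = 1.205334e+31 kg; R = 9.28 * 6.957e8 m = 6.456096e+09 m. v_esc = sqrt(2GM/R) = sqrt(2 * 6.674e-11 * 1.205334e+31 / 6.456096e+09) = 499202.5704

499202.5704 m/s


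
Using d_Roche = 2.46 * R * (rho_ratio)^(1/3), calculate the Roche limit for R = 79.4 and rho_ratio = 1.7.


d_Roche = 2.46 * 79.4 * 1.7^(1/3) = 233.1159

233.1159


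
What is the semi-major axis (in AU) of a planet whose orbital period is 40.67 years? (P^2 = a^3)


a = P^(2/3) = 40.67^(2/3) = 11.8263

11.8263 AU


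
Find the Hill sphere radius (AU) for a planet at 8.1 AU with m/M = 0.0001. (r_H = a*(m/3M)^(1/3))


r_H = a * (m/3M)^(1/3) = 8.1 * (0.0001/3)^(1/3) = 0.2607

0.2607 AU


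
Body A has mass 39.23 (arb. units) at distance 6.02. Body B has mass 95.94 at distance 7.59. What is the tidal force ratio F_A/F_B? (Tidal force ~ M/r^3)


Ratio = (M1/r1^3) / (M2/r2^3) = (39.23/6.02^3) / (95.94/7.59^3) = 0.8195

0.8195


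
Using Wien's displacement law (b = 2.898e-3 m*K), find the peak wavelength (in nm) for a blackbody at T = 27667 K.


lam_max = b / T = 2.898e-3 / 27667 = 1.047e-07 m = 104.7457 nm

104.7457 nm


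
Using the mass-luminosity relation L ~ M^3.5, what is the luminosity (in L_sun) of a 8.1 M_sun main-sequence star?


L/L_sun = (M/M_sun)^3.5 = 8.1^3.5 = 1512.5076

1512.5076 L_sun


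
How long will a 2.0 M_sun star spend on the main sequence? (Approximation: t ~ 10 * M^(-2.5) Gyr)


t = 10 * M^(-2.5) = 10 * 2.0^(-2.5) = 1.7678

1.7678 Gyr


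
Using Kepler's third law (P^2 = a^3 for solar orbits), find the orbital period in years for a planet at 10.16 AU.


P = a^(3/2) = 10.16^1.5 = 32.3848

32.3848 years


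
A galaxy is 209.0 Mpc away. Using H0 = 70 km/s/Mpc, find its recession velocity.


v = H0 * d = 70 * 209.0 = 14630.0

14630.0 km/s


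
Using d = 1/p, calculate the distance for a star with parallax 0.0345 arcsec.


d = 1/p = 1/0.0345 = 28.9855

28.9855 pc


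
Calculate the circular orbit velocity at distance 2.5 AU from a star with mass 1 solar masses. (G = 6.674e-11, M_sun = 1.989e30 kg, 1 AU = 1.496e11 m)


v = sqrt(GM/r) = sqrt(6.674e-11 * 1.989e+30 / 3.740e+11) = 18839.7307

18839.7307 m/s


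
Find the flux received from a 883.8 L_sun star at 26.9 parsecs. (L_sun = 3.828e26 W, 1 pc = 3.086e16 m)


F = L / (4*pi*d^2) = 3.383e+29 / (4*pi*(8.301e+17)^2) = 3.907e-08

3.907e-08 W/m^2


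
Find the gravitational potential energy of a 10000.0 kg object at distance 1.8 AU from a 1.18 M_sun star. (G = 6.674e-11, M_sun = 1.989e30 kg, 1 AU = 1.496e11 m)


M = 1.18 * 1.989e30 kg = 2.34702e+30 kg; r = 1.8 AU * 1.496e11 m/AU = 2.6928e+11 m. U = -GM*m/r = -(6.674e-11 * 2.34702e+30 * 10000.0) / 2.6928e+11 = -5.817e+12

-5.817e+12 J


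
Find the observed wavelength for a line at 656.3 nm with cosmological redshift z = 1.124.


lam_obs = lam_emit * (1 + z) = 656.3 * (1 + 1.124) = 1393.9812

1393.9812 nm


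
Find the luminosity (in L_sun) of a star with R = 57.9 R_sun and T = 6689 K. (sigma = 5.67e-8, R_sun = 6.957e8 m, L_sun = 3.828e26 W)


R = 57.9 * 6.957e8 m = 4.028103e+10 m. L = 4*pi*R^2*sigma*T^4 = 4*pi*(4.028103e+10)^2 * 5.67e-8 * 6689^4 = 2.31440224e+30 W. L/L_sun = 2.31440224e+30 / 3.828e26 = 6045.9829

6045.9829 L_sun


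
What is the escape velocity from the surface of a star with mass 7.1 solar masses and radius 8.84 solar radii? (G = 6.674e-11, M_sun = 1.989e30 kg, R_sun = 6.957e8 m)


M = 7.1 * 1.989e30 kg = 1.41219e+31 kg; R = 8.84 * 6.957e8 m = 6.149988e+09 m. v_esc = sqrt(2GM/R) = sqrt(2 * 6.674e-11 * 1.41219e+31 / 6.149988e+09) = 553627.3423

553627.3423 m/s


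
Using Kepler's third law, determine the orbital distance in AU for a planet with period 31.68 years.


a = P^(2/3) = 31.68^(2/3) = 10.0121

10.0121 AU


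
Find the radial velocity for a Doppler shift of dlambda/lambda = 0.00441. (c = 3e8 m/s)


v = (dlambda/lambda) * c = 0.00441 * 3e8 = 1.323e+06

1.323e+06 m/s


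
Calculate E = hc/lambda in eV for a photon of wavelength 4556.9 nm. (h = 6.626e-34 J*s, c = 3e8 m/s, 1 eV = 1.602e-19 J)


E = hc/lambda = 6.626e-34 * 3e8 / 4.557e-06 = 4.362e-20 J = 0.2723 eV

0.2723 eV


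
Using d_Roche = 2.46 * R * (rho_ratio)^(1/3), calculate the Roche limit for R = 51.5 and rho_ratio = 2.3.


d_Roche = 2.46 * 51.5 * 2.3^(1/3) = 167.2316

167.2316


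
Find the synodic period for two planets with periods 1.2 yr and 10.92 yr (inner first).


1/P_syn = |1/P1 - 1/P2| = |1/1.2 - 1/10.92| => P_syn = 1.3481

1.3481 years


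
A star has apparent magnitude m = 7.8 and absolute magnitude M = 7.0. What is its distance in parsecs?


d = 10^((m - M + 5)/5) = 10^((7.8 - 7.0 + 5)/5) = 14.4544

14.4544 pc


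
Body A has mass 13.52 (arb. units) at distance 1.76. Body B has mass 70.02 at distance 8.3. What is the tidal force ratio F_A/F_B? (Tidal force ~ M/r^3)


Ratio = (M1/r1^3) / (M2/r2^3) = (13.52/1.76^3) / (70.02/8.3^3) = 20.2512

20.2512


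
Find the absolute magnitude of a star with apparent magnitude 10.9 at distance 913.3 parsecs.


M = m - 5*log10(d) + 5 = 10.9 - 5*log10(913.3) + 5 = 1.0969

1.0969


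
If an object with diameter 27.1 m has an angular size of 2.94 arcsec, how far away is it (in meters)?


D = size / theta_rad, theta_rad = 2.94 * pi/(180*3600) = 1.425e-05, D = 1.901e+06

1.901e+06 m


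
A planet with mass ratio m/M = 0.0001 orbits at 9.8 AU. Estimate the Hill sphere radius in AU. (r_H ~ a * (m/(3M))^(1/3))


r_H = a * (m/3M)^(1/3) = 9.8 * (0.0001/3)^(1/3) = 0.3154

0.3154 AU


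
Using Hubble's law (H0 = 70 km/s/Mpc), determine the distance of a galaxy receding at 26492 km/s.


d = v / H0 = 26492 / 70 = 378.4571

378.4571 Mpc


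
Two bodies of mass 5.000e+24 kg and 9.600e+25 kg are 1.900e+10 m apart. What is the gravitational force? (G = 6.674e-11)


F = G*m1*m2/r^2 = 6.674e-11 * 5.000e+24 * 9.600e+25 / (1.900e+10)^2 = 6.674e-11 * 4.800e+50 / 3.610e+20 = 8.874e+19

8.874e+19 N


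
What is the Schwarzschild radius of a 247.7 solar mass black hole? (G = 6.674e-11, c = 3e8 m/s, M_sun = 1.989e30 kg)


M = 247.7 * 1.989e30 kg = 4.926753e+32 kg. rs = 2GM/c^2 = 2 * 6.674e-11 * 4.926753e+32 / (3e8)^2 = 730692.2116

730692.2116 m


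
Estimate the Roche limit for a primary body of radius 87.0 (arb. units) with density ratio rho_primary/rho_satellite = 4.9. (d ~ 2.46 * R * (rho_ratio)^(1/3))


d_Roche = 2.46 * 87.0 * 4.9^(1/3) = 363.5128

363.5128


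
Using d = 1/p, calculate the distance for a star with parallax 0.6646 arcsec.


d = 1/p = 1/0.6646 = 1.5047

1.5047 pc


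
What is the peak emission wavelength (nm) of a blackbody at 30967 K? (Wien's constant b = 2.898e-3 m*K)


lam_max = b / T = 2.898e-3 / 30967 = 9.358e-08 m = 93.5835 nm

93.5835 nm


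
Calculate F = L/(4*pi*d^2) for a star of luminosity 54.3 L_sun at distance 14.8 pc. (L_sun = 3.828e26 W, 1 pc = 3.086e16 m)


F = L / (4*pi*d^2) = 2.079e+28 / (4*pi*(4.567e+17)^2) = 7.930e-09

7.930e-09 W/m^2


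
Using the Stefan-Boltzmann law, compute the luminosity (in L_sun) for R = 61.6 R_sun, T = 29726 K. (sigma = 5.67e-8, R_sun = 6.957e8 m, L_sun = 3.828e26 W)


R = 61.6 * 6.957e8 m = 4.285512e+10 m. L = 4*pi*R^2*sigma*T^4 = 4*pi*(4.285512e+10)^2 * 5.67e-8 * 29726^4 = 1.021749062e+33 W. L/L_sun = 1.021749062e+33 / 3.828e26 = 2.669e+06

2.669e+06 L_sun


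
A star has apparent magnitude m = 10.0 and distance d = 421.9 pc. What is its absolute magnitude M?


M = m - 5*log10(d) + 5 = 10.0 - 5*log10(421.9) + 5 = 1.874

1.874


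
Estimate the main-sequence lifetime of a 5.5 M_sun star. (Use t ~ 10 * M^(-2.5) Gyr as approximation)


t = 10 * M^(-2.5) = 10 * 5.5^(-2.5) = 0.141

0.141 Gyr


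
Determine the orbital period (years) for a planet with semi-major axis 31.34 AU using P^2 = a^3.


P = a^(3/2) = 31.34^1.5 = 175.448

175.448 years


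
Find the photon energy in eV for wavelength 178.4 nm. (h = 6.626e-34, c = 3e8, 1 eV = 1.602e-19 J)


E = hc/lambda = 6.626e-34 * 3e8 / 1.784e-07 = 1.114e-18 J = 6.9553 eV

6.9553 eV


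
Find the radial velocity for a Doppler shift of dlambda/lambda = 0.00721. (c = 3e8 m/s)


v = (dlambda/lambda) * c = 0.00721 * 3e8 = 2.163e+06

2.163e+06 m/s


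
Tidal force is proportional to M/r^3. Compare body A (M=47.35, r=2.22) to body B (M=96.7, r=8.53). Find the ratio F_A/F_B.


Ratio = (M1/r1^3) / (M2/r2^3) = (47.35/2.22^3) / (96.7/8.53^3) = 27.7768

27.7768


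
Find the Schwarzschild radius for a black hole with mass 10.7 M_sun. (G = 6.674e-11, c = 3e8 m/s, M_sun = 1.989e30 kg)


M = 10.7 * 1.989e30 kg = 2.12823e+31 kg. rs = 2GM/c^2 = 2 * 6.674e-11 * 2.12823e+31 / (3e8)^2 = 31564.0156

31564.0156 m


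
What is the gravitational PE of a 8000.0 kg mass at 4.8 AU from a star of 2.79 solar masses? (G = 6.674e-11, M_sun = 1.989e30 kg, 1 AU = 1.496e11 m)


M = 2.79 * 1.989e30 kg = 5.54931e+30 kg; r = 4.8 AU * 1.496e11 m/AU = 7.1808e+11 m. U = -GM*m/r = -(6.674e-11 * 5.54931e+30 * 8000.0) / 7.1808e+11 = -4.126e+12

-4.126e+12 J


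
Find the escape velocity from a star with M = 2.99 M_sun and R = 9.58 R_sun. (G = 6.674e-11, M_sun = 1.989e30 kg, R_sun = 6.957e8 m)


M = 2.99 * 1.989e30 kg = 5.94711e+30 kg; R = 9.58 * 6.957e8 m = 6.664806e+09 m. v_esc = sqrt(2GM/R) = sqrt(2 * 6.674e-11 * 5.94711e+30 / 6.664806e+09) = 345117.7755

345117.7755 m/s


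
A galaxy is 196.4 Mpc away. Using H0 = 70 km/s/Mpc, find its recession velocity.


v = H0 * d = 70 * 196.4 = 13748.0

13748.0 km/s


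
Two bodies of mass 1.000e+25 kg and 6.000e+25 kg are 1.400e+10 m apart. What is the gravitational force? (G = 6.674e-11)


F = G*m1*m2/r^2 = 6.674e-11 * 1.000e+25 * 6.000e+25 / (1.400e+10)^2 = 6.674e-11 * 6.000e+50 / 1.960e+20 = 2.043e+20

2.043e+20 N


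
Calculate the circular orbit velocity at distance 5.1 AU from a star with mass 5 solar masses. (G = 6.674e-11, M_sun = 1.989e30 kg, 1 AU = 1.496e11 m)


v = sqrt(GM/r) = sqrt(6.674e-11 * 9.945e+30 / 7.630e+11) = 29494.7426

29494.7426 m/s


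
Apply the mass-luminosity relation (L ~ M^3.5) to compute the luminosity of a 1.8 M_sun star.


L/L_sun = (M/M_sun)^3.5 = 1.8^3.5 = 7.8244

7.8244 L_sun


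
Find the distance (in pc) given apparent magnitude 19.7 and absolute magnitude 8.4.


d = 10^((m - M + 5)/5) = 10^((19.7 - 8.4 + 5)/5) = 1819.7009

1819.7009 pc


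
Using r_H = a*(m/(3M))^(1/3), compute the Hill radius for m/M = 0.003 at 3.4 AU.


r_H = a * (m/3M)^(1/3) = 3.4 * (0.003/3)^(1/3) = 0.34

0.34 AU


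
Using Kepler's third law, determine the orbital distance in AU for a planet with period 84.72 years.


a = P^(2/3) = 84.72^(2/3) = 19.2896

19.2896 AU


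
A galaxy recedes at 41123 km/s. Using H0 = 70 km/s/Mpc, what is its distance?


d = v / H0 = 41123 / 70 = 587.4714

587.4714 Mpc


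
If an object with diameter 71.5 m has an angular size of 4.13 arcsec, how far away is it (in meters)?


D = size / theta_rad, theta_rad = 4.13 * pi/(180*3600) = 2.002e-05, D = 3.571e+06

3.571e+06 m


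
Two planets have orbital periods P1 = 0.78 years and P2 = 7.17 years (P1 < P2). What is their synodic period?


1/P_syn = |1/P1 - 1/P2| = |1/0.78 - 1/7.17| => P_syn = 0.8752

0.8752 years


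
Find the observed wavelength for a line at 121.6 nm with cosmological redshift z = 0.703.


lam_obs = lam_emit * (1 + z) = 121.6 * (1 + 0.703) = 207.0848

207.0848 nm


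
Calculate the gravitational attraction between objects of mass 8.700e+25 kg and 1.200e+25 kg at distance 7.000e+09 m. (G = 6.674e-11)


F = G*m1*m2/r^2 = 6.674e-11 * 8.700e+25 * 1.200e+25 / (7.000e+09)^2 = 6.674e-11 * 1.044e+51 / 4.900e+19 = 1.422e+21

1.422e+21 N


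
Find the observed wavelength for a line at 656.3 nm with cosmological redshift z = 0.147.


lam_obs = lam_emit * (1 + z) = 656.3 * (1 + 0.147) = 752.7761

752.7761 nm


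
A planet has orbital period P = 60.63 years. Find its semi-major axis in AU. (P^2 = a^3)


a = P^(2/3) = 60.63^(2/3) = 15.4333

15.4333 AU


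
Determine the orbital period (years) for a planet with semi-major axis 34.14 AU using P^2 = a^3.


P = a^(3/2) = 34.14^1.5 = 199.4781

199.4781 years


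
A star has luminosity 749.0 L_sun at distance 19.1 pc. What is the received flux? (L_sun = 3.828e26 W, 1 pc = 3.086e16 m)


F = L / (4*pi*d^2) = 2.867e+29 / (4*pi*(5.894e+17)^2) = 6.567e-08

6.567e-08 W/m^2


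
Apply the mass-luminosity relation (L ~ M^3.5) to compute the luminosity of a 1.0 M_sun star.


L/L_sun = (M/M_sun)^3.5 = 1.0^3.5 = 1.0

1.0 L_sun


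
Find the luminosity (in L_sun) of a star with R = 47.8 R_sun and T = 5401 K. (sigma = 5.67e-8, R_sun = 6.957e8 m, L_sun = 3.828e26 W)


R = 47.8 * 6.957e8 m = 3.325446e+10 m. L = 4*pi*R^2*sigma*T^4 = 4*pi*(3.325446e+10)^2 * 5.67e-8 * 5401^4 = 6.704855645e+29 W. L/L_sun = 6.704855645e+29 / 3.828e26 = 1751.5297

1751.5297 L_sun


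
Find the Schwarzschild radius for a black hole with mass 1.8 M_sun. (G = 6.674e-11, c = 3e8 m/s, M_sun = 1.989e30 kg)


M = 1.8 * 1.989e30 kg = 3.5802e+30 kg. rs = 2GM/c^2 = 2 * 6.674e-11 * 3.5802e+30 / (3e8)^2 = 5309.8344

5309.8344 m


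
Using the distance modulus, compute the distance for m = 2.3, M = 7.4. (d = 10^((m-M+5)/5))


d = 10^((m - M + 5)/5) = 10^((2.3 - 7.4 + 5)/5) = 0.955

0.955 pc


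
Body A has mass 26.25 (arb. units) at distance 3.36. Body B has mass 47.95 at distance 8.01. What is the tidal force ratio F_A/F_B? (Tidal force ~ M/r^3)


Ratio = (M1/r1^3) / (M2/r2^3) = (26.25/3.36^3) / (47.95/8.01^3) = 7.4169

7.4169


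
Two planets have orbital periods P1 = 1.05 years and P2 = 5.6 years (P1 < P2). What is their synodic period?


1/P_syn = |1/P1 - 1/P2| = |1/1.05 - 1/5.6| => P_syn = 1.2923

1.2923 years


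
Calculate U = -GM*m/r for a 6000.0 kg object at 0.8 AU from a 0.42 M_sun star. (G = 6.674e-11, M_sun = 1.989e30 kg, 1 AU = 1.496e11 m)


M = 0.42 * 1.989e30 kg = 8.3538e+29 kg; r = 0.8 AU * 1.496e11 m/AU = 1.1968e+11 m. U = -GM*m/r = -(6.674e-11 * 8.3538e+29 * 6000.0) / 1.1968e+11 = -2.795e+12

-2.795e+12 J


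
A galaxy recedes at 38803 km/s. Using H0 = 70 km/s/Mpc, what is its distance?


d = v / H0 = 38803 / 70 = 554.3286

554.3286 Mpc


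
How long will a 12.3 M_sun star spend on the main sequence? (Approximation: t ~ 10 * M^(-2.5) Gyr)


t = 10 * M^(-2.5) = 10 * 12.3^(-2.5) = 0.0188

0.0188 Gyr


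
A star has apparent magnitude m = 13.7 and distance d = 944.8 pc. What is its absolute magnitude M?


M = m - 5*log10(d) + 5 = 13.7 - 5*log10(944.8) + 5 = 3.8233

3.8233


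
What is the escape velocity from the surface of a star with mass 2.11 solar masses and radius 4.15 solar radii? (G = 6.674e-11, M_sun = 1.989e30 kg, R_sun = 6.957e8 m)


M = 2.11 * 1.989e30 kg = 4.19679e+30 kg; R = 4.15 * 6.957e8 m = 2.887155e+09 m. v_esc = sqrt(2GM/R) = sqrt(2 * 6.674e-11 * 4.19679e+30 / 2.887155e+09) = 440485.5521

440485.5521 m/s


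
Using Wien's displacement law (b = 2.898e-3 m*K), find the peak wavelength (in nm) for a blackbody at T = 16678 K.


lam_max = b / T = 2.898e-3 / 16678 = 1.738e-07 m = 173.7618 nm

173.7618 nm


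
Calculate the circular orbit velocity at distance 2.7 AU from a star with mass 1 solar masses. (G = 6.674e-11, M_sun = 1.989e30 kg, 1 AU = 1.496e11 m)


v = sqrt(GM/r) = sqrt(6.674e-11 * 1.989e+30 / 4.039e+11) = 18128.5394

18128.5394 m/s


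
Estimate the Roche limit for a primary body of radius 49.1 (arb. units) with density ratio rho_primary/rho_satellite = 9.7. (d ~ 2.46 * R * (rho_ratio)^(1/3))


d_Roche = 2.46 * 49.1 * 9.7^(1/3) = 257.5968

257.5968


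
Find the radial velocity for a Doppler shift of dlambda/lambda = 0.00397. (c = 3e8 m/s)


v = (dlambda/lambda) * c = 0.00397 * 3e8 = 1.191e+06

1.191e+06 m/s


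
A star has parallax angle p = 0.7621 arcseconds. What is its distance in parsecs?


d = 1/p = 1/0.7621 = 1.3122

1.3122 pc


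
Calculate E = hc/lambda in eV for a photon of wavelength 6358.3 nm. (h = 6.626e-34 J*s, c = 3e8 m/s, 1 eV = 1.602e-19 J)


E = hc/lambda = 6.626e-34 * 3e8 / 6.358e-06 = 3.126e-20 J = 0.1952 eV

0.1952 eV


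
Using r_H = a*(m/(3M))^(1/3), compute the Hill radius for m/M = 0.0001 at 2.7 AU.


r_H = a * (m/3M)^(1/3) = 2.7 * (0.0001/3)^(1/3) = 0.0869

0.0869 AU


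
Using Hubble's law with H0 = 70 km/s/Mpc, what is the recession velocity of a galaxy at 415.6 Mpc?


v = H0 * d = 70 * 415.6 = 29092.0

29092.0 km/s


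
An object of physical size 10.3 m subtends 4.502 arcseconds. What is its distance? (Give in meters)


D = size / theta_rad, theta_rad = 4.502 * pi/(180*3600) = 2.183e-05, D = 471907.4865

471907.4865 m


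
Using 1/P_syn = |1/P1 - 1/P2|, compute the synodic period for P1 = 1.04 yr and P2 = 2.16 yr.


1/P_syn = |1/P1 - 1/P2| = |1/1.04 - 1/2.16| => P_syn = 2.0057

2.0057 years


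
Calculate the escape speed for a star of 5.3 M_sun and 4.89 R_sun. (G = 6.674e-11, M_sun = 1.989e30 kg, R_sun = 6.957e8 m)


M = 5.3 * 1.989e30 kg = 1.05417e+31 kg; R = 4.89 * 6.957e8 m = 3.401973e+09 m. v_esc = sqrt(2GM/R) = sqrt(2 * 6.674e-11 * 1.05417e+31 / 3.401973e+09) = 643128.8532

643128.8532 m/s


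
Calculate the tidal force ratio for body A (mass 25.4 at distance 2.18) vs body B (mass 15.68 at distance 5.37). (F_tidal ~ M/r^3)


Ratio = (M1/r1^3) / (M2/r2^3) = (25.4/2.18^3) / (15.68/5.37^3) = 24.2126

24.2126


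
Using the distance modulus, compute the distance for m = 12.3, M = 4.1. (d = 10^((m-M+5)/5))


d = 10^((m - M + 5)/5) = 10^((12.3 - 4.1 + 5)/5) = 436.5158

436.5158 pc


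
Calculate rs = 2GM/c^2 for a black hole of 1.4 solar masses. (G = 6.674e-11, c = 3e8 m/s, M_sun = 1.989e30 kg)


M = 1.4 * 1.989e30 kg = 2.7846e+30 kg. rs = 2GM/c^2 = 2 * 6.674e-11 * 2.7846e+30 / (3e8)^2 = 4129.8712

4129.8712 m


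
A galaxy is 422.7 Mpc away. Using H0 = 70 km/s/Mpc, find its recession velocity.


v = H0 * d = 70 * 422.7 = 29589.0

29589.0 km/s


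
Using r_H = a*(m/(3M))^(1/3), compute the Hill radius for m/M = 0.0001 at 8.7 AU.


r_H = a * (m/3M)^(1/3) = 8.7 * (0.0001/3)^(1/3) = 0.28

0.28 AU


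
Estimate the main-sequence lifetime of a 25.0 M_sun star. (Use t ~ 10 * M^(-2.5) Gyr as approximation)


t = 10 * M^(-2.5) = 10 * 25.0^(-2.5) = 0.0032

0.0032 Gyr


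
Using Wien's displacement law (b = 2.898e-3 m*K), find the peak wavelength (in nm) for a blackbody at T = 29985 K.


lam_max = b / T = 2.898e-3 / 29985 = 9.665e-08 m = 96.6483 nm

96.6483 nm


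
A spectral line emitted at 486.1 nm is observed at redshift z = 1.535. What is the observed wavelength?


lam_obs = lam_emit * (1 + z) = 486.1 * (1 + 1.535) = 1232.2635

1232.2635 nm


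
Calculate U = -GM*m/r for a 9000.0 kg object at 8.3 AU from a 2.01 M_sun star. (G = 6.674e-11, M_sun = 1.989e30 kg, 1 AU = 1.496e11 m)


M = 2.01 * 1.989e30 kg = 3.99789e+30 kg; r = 8.3 AU * 1.496e11 m/AU = 1.24168e+12 m. U = -GM*m/r = -(6.674e-11 * 3.99789e+30 * 9000.0) / 1.24168e+12 = -1.934e+12

-1.934e+12 J


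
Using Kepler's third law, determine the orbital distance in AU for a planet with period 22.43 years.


a = P^(2/3) = 22.43^(2/3) = 7.9534

7.9534 AU


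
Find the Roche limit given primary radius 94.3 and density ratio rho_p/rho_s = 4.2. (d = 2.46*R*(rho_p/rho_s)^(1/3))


d_Roche = 2.46 * 94.3 * 4.2^(1/3) = 374.28

374.28


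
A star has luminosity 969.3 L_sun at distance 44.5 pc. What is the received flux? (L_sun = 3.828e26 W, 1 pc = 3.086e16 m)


F = L / (4*pi*d^2) = 3.710e+29 / (4*pi*(1.373e+18)^2) = 1.566e-08

1.566e-08 W/m^2


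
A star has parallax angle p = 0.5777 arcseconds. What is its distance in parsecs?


d = 1/p = 1/0.5777 = 1.731

1.731 pc


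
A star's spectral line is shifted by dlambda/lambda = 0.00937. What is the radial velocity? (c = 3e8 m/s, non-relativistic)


v = (dlambda/lambda) * c = 0.00937 * 3e8 = 2.811e+06

2.811e+06 m/s


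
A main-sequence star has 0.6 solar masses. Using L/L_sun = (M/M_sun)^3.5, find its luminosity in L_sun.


L/L_sun = (M/M_sun)^3.5 = 0.6^3.5 = 0.1673

0.1673 L_sun


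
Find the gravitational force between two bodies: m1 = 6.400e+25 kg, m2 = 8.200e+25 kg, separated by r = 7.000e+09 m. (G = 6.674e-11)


F = G*m1*m2/r^2 = 6.674e-11 * 6.400e+25 * 8.200e+25 / (7.000e+09)^2 = 6.674e-11 * 5.248e+51 / 4.900e+19 = 7.148e+21

7.148e+21 N


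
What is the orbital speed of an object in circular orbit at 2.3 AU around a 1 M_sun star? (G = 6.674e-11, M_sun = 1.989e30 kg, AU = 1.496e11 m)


v = sqrt(GM/r) = sqrt(6.674e-11 * 1.989e+30 / 3.441e+11) = 19641.7771

19641.7771 m/s


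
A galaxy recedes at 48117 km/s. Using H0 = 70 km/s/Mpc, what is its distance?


d = v / H0 = 48117 / 70 = 687.3857

687.3857 Mpc


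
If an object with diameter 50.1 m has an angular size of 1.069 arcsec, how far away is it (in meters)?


D = size / theta_rad, theta_rad = 1.069 * pi/(180*3600) = 5.183e-06, D = 9.667e+06

9.667e+06 m


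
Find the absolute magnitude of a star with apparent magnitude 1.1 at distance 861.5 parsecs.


M = m - 5*log10(d) + 5 = 1.1 - 5*log10(861.5) + 5 = -8.5763

-8.5763


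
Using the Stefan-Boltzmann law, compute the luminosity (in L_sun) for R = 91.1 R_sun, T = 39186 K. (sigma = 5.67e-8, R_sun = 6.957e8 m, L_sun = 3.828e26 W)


R = 91.1 * 6.957e8 m = 6.337827e+10 m. L = 4*pi*R^2*sigma*T^4 = 4*pi*(6.337827e+10)^2 * 5.67e-8 * 39186^4 = 6.748347221e+33 W. L/L_sun = 6.748347221e+33 / 3.828e26 = 1.763e+07

1.763e+07 L_sun


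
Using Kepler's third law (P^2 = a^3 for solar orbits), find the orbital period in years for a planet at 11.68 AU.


P = a^(3/2) = 11.68^1.5 = 39.9176

39.9176 years


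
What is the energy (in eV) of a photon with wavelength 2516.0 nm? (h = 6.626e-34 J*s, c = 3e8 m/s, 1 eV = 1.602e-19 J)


E = hc/lambda = 6.626e-34 * 3e8 / 2.516e-06 = 7.901e-20 J = 0.4932 eV

0.4932 eV


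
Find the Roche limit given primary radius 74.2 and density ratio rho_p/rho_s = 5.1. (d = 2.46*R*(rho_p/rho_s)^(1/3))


d_Roche = 2.46 * 74.2 * 5.1^(1/3) = 314.1924

314.1924


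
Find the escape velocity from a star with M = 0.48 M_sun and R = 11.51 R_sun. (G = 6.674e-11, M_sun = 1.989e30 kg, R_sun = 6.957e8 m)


M = 0.48 * 1.989e30 kg = 9.5472e+29 kg; R = 11.51 * 6.957e8 m = 8.007507e+09 m. v_esc = sqrt(2GM/R) = sqrt(2 * 6.674e-11 * 9.5472e+29 / 8.007507e+09) = 126152.9602

126152.9602 m/s


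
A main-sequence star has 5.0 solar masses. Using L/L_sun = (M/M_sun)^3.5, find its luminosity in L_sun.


L/L_sun = (M/M_sun)^3.5 = 5.0^3.5 = 279.5085

279.5085 L_sun


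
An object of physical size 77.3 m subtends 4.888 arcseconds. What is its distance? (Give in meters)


D = size / theta_rad, theta_rad = 4.888 * pi/(180*3600) = 2.370e-05, D = 3.262e+06

3.262e+06 m
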